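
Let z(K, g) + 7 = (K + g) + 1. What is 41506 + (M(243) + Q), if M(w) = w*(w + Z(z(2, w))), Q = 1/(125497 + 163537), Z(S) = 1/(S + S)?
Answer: 3473143316400/34539563 ≈ 1.0056e+5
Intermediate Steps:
z(K, g) = -6 + K + g (z(K, g) = -7 + ((K + g) + 1) = -7 + (1 + K + g) = -6 + K + g)
Z(S) = 1/(2*S)
Q = 1/289034 ≈ 3.4598e-6
M(w) = w*(w + 1/(2*(-4 + w))) (M(w) = w*(w + 1/(2*(-6 + 2 + w))) = w*(w + 1/(2*(-4 + w))))
41506 + (M(243) + Q) = 41506 + ((1/2)*243*(1 + 2*243*(-4 + 243))/(-4 + 243) + 1/289034) = 41506 + ((1/2)*243*(1 + 2*243*239)/239 + 1/289034) = 41506 + ((1/2)*243*(1/239)*(1 + 116154) + 1/289034) = 41506 + ((1/2)*243*(1/239)*116155 + 1/289034) = 41506 + (28225665/478 + 1/289034) = 41506 + 2039544214522/34539563 = 3473143316400/34539563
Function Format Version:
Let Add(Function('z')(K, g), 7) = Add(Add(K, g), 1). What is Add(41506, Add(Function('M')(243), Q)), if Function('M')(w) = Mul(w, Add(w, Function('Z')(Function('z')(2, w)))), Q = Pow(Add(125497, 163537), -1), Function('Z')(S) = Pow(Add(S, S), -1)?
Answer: Rational(3473143316400, 34539563) ≈ 1.0056e+5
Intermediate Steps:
Function('z')(K, g) = Add(-6, K, g) (Function('z')(K, g) = Add(-7, Add(Add(K, g), 1)) = Add(-7, Add(1, K, g)) = Add(-6, K, g))
Function('Z')(S) = Mul(Rational(1, 2), Pow(S, -1)) (Function('Z')(S) = Pow(Mul(2, S), -1) = Mul(Rational(1, 2), Pow(S, -1)))
Q = Rational(1, 289034) (Q = Pow(289034, -1) = Rational(1, 289034) ≈ 3.4598e-6)
Function('M')(w) = Mul(w, Add(w, Mul(Rational(1, 2), Pow(Add(-4, w), -1)))) (Function('M')(w) = Mul(w, Add(w, Mul(Rational(1, 2), Pow(Add(-6, 2, w), -1)))) = Mul(w, Add(w, Mul(Rational(1, 2), Pow(Add(-4, w), -1)))))
Add(41506, Add(Function('M')(243), Q)) = Add(41506, Add(Mul(Rational(1, 2), 243, Pow(Add(-4, 243), -1), Add(1, Mul(2, 243, Add(-4, 243)))), Rational(1, 289034))) = Add(41506, Add(Mul(Rational(1, 2), 243, Pow(239, -1), Add(1, Mul(2, 243, 239))), Rational(1, 289034))) = Add(41506, Add(Mul(Rational(1, 2), 243, Rational(1, 239), Add(1, 116154)), Rational(1, 289034))) = Add(41506, Add(Mul(Rational(1, 2), 243, Rational(1, 239), 116155), Rational(1, 289034))) = Add(41506, Add(Rational(28225665, 478), Rational(1, 289034))) = Add(41506, Rational(2039544214522, 34539563)) = Rational(3473143316400, 34539563)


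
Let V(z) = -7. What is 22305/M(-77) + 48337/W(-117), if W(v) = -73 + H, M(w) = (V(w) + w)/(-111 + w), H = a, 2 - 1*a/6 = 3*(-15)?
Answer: 73372364/1463 ≈ 50152.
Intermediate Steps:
a = 282 (a = 12 - 18*(-15) = 12 - 6*(-45) = 12 + 270 = 282)
H = 282
M(w) = (-7 + w)/(-111 + w)
W(v) = 209 (W(v) = -73 + 282 = 209)
22305/M(-77) + 48337/W(-117) = 22305/(((-7 - 77)/(-111 - 77))) + 48337/209 = 22305/((-84/(-188))) + 48337*(1/209) = 22305/((-1/188*(-84))) + 48337/209 = 22305/(21/47) + 48337/209 = 22305*(47/21) + 48337/209 = 349445/7 + 48337/209 = 73372364/1463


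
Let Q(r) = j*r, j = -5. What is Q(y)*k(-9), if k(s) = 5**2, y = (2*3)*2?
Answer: -1500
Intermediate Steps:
y = 12 (y = 6*2 = 12)
Q(r) = -5*r
k(s) = 25
Q(y)*k(-9) = -5*12*25 = -60*25 = -1500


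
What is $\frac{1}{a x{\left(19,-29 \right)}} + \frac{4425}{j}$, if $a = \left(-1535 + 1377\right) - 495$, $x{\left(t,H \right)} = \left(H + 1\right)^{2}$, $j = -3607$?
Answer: $- \frac{2265391207}{1846610864} \approx -1.2268$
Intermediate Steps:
$x{\left(t,H \right)} = \left(1 + H\right)^{2}$
$a = -653$ ($a = -158 - 495 = -653$)
$\frac{1}{a x{\left(19,-29 \right)}} + \frac{4425}{j} = \frac{1}{\left(-653\right) \left(1 - 29\right)^{2}} + \frac{4425}{-3607} = - \frac{1}{653 \left(-28\right)^{2}} + 4425 \left(- \frac{1}{3607}\right) = - \frac{1}{653 \cdot 784} - \frac{4425}{3607} = \left(- \frac{1}{653}\right) \frac{1}{784} - \frac{4425}{3607} = - \frac{1}{511952} - \frac{4425}{3607} = - \frac{2265391207}{1846610864}$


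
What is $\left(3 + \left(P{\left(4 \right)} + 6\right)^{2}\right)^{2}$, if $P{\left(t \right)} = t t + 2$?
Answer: $335241$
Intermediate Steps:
$P{\left(t \right)} = 2 + t^{2}$ ($P{\left(t \right)} = t^{2} + 2 = 2 + t^{2}$)
$\left(3 + \left(P{\left(4 \right)} + 6\right)^{2}\right)^{2} = \left(3 + \left(\left(2 + 4^{2}\right) + 6\right)^{2}\right)^{2} = \left(3 + \left(\left(2 + 16\right) + 6\right)^{2}\right)^{2} = \left(3 + \left(18 + 6\right)^{2}\right)^{2} = \left(3 + 24^{2}\right)^{2} = \left(3 + 576\right)^{2} = 579^{2} = 335241$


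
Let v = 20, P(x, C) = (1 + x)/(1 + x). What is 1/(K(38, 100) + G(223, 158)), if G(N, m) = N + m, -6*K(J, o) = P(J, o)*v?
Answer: 3/1133 ≈ 0.0026478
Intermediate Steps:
P(x, C) = 1
K(J, o) = -10/3 (K(J, o) = -20/6 = -⅙*20 = -10/3)
1/(K(38, 100) + G(223, 158)) = 1/(-10/3 + (223 + 158)) = 1/(-10/3 + 381) = 1/(1133/3) = 3/1133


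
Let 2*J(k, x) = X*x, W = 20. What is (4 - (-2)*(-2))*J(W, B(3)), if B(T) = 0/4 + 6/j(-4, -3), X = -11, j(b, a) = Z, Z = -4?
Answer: 0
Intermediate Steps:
j(b, a) = -4
B(T) = -3/2 (B(T) = 0/4 + 6/(-4) = 0*(1/4) + 6*(-1/4) = 0 - 3/2 = -3/2)
J(k, x) = -11*x/2 (J(k, x) = (-11*x)/2 = -11*x/2)
(4 - (-2)*(-2))*J(W, B(3)) = (4 - (-2)*(-2))*(-11/2*(-3/2)) = (4 - 1*4)*(33/4) = (4 - 4)*(33/4) = 0*(33/4) = 0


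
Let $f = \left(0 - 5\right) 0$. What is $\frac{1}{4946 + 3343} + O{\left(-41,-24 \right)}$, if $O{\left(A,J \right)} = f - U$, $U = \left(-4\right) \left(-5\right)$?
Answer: $- \frac{165779}{8289} \approx -20.0$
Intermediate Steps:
$U = 20$
$f = 0$ ($f = \left(-5\right) 0 = 0$)
$O{\left(A,J \right)} = -20$ ($O{\left(A,J \right)} = 0 - 20 = -20$)
$\frac{1}{4946 + 3343} + O{\left(-41,-24 \right)} = \frac{1}{4946 + 3343} - 20 = \frac{1}{8289} - 20 = - \frac{165779}{8289}$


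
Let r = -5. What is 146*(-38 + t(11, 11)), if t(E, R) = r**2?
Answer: -1898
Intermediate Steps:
t(E, R) = 25 (t(E, R) = (-5)**2 = 25)
146*(-38 + t(11, 11)) = 146*(-38 + 25) = 146*(-13) = -1898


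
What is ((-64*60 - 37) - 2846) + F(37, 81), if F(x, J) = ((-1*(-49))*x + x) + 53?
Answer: -4820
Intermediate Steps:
F(x, J) = 53 + 50*x (F(x, J) = (49*x + x) + 53 = 50*x + 53 = 53 + 50*x)
((-64*60 - 37) - 2846) + F(37, 81) = ((-64*60 - 37) - 2846) + (53 + 50*37) = ((-3840 - 37) - 2846) + (53 + 1850) = (-3877 - 2846) + 1903 = -6723 + 1903 = -4820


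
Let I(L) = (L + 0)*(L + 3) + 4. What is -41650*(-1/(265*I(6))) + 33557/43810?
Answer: 234045759/67335970 ≈ 3.4758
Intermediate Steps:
I(L) = 4 + L*(3 + L) (I(L) = L*(3 + L) + 4 = 4 + L*(3 + L))
-41650*(-1/(265*I(6))) + 33557/43810 = -41650*(-1/(265*(4 + 6**2 + 3*6))) + 33557/43810 = -41650*(-1/(265*(4 + 36 + 18))) + 33557*(1/43810) = -41650/(58*(-265)) + 33557/43810 = -41650/(-15370) + 33557/43810 = -41650*(-1/15370) + 33557/43810 = 4165/1537 + 33557/43810 = 234045759/67335970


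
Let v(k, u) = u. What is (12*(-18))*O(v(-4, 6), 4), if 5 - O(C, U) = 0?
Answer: -1080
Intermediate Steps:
O(C, U) = 5 (O(C, U) = 5 - 1*0 = 5 + 0 = 5)
(12*(-18))*O(v(-4, 6), 4) = (12*(-18))*5 = -216*5 = -1080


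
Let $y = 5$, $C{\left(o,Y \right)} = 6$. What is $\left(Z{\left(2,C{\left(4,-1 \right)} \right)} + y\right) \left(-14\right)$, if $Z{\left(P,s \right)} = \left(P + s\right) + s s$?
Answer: $-686$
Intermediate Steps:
$Z{\left(P,s \right)} = P + s + s^{2}$ ($Z{\left(P,s \right)} = \left(P + s\right) + s^{2} = P + s + s^{2}$)
$\left(Z{\left(2,C{\left(4,-1 \right)} \right)} + y\right) \left(-14\right) = \left(\left(2 + 6 + 6^{2}\right) + 5\right) \left(-14\right) = \left(\left(2 + 6 + 36\right) + 5\right) \left(-14\right) = \left(44 + 5\right) \left(-14\right) = 49 \left(-14\right) = -686$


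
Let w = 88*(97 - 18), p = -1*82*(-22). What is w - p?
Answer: 5148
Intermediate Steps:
p = 1804 (p = -82*(-22) = 1804)
w = 6952 (w = 88*79 = 6952)
w - p = 6952 - 1*1804 = 6952 - 1804 = 5148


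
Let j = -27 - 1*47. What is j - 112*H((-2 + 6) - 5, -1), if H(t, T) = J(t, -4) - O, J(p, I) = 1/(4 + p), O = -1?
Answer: -670/3 ≈ -223.33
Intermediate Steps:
j = -74 (j = -27 - 47 = -74)
H(t, T) = 1 + 1/(4 + t) (H(t, T) = 1/(4 + t) - 1*(-1) = 1/(4 + t) + 1 = 1 + 1/(4 + t))
j - 112*H((-2 + 6) - 5, -1) = -74 - 112*(5 + ((-2 + 6) - 5))/(4 + ((-2 + 6) - 5)) = -74 - 112*(5 + (4 - 5))/(4 + (4 - 5)) = -74 - 112*(5 - 1)/(4 - 1) = -74 - 112*4/3 = -74 - 448/3 = -670/3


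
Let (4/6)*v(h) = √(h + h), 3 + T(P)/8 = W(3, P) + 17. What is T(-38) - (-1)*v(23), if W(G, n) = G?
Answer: 136 + 3*√46/2 ≈ 146.17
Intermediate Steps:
T(P) = 136 (T(P) = -24 + 8*(3 + 17) = -24 + 8*20 = -24 + 160 = 136)
v(h) = 3*√2*√h/2 (v(h) = 3*√(h + h)/2 = 3*√(2*h)/2 = 3*(√2*√h)/2 = 3*√2*√h/2)
T(-38) - (-1)*v(23) = 136 - (-1)*3*√2*√23/2 = 136 - (-1)*3*√46/2 = 136 - (-3)*√46/2 = 136 + 3*√46/2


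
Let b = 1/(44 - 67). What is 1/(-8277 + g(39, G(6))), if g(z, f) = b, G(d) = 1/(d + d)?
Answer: -23/190372 ≈ -0.00012082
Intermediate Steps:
b = -1/23 (b = 1/(-23) = -1/23 ≈ -0.043478)
G(d) = 1/(2*d)
g(z, f) = -1/23
1/(-8277 + g(39, G(6))) = 1/(-8277 - 1/23) = 1/(-190372/23) = -23/190372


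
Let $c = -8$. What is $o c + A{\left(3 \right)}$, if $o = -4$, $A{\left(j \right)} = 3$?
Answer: $35$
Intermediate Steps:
$o c + A{\left(3 \right)} = \left(-4\right) \left(-8\right) + 3 = 32 + 3 = 35$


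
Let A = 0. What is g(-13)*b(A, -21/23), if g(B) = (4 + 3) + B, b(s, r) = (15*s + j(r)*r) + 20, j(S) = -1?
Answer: -2886/23 ≈ -125.48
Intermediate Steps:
b(s, r) = 20 - r + 15*s (b(s, r) = (15*s - r) + 20 = (-r + 15*s) + 20 = 20 - r + 15*s)
g(B) = 7 + B
g(-13)*b(A, -21/23) = (7 - 13)*(20 - (-21)/23 + 15*0) = -6*(20 - (-21)/23 + 0) = -6*(20 - 1*(-21/23) + 0) = -6*(20 + 21/23 + 0) = -6*481/23 = -2886/23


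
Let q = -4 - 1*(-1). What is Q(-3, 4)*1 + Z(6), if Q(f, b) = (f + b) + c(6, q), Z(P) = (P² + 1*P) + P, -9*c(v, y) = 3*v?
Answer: 47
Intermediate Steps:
q = -3 (q = -4 + 1 = -3)
c(v, y) = -v/3
Z(P) = P² + 2*P (Z(P) = (P² + P) + P = (P + P²) + P = P² + 2*P)
Q(f, b) = -2 + b + f (Q(f, b) = (f + b) - ⅓*6 = (b + f) - 2 = -2 + b + f)
Q(-3, 4)*1 + Z(6) = (-2 + 4 - 3)*1 + 6*(2 + 6) = -1*1 + 6*8 = -1 + 48 = 47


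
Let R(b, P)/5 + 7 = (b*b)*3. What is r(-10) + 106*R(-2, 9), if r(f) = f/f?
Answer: 2651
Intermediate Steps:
R(b, P) = -35 + 15*b² (R(b, P) = -35 + 5*((b*b)*3) = -35 + 5*(b²*3) = -35 + 5*(3*b²) = -35 + 15*b²)
r(f) = 1
r(-10) + 106*R(-2, 9) = 1 + 106*(-35 + 15*(-2)²) = 1 + 106*(-35 + 15*4) = 1 + 106*(-35 + 60) = 1 + 106*25 = 1 + 2650 = 2651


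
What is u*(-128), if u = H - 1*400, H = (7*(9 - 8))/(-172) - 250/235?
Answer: 103760928/2021 ≈ 51341.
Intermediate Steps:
H = -8929/8084 (H = (7*1)*(-1/172) - 250*1/235 = 7*(-1/172) - 50/47 = -7/172 - 50/47 = -8929/8084 ≈ -1.1045)
u = -3242529/8084 (u = -8929/8084 - 1*400 = -8929/8084 - 400 = -3242529/8084 ≈ -401.10)
u*(-128) = -3242529/8084*(-128) = 103760928/2021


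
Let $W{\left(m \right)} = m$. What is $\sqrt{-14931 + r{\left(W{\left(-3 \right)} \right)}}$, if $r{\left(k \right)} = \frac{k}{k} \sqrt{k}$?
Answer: $\sqrt{-14931 + i \sqrt{3}} \approx 0.0071 + 122.19 i$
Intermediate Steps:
$r{\left(k \right)} = \sqrt{k}$ ($r{\left(k \right)} = 1 \sqrt{k} = \sqrt{k}$)
$\sqrt{-14931 + r{\left(W{\left(-3 \right)} \right)}} = \sqrt{-14931 + \sqrt{-3}} = \sqrt{-14931 + i \sqrt{3}}$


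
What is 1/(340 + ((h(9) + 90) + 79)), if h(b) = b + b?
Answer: 1/527 ≈ 0.0018975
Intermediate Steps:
h(b) = 2*b
1/(340 + ((h(9) + 90) + 79)) = 1/(340 + ((2*9 + 90) + 79)) = 1/(340 + ((18 + 90) + 79)) = 1/(340 + (108 + 79)) = 1/(340 + 187) = 1/527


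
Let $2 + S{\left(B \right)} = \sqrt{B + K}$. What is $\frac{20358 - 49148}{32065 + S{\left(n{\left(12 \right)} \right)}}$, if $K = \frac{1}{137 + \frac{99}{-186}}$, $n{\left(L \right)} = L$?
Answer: $- \frac{1562059277594}{1739642446423} + \frac{5758 \sqrt{859586834}}{1739642446423} \approx -0.89782$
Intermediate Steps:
$K = \frac{62}{8461}$ ($K = \frac{1}{137 + 99 \left(- \frac{1}{186}\right)} = \frac{1}{137 - \frac{33}{62}} = \frac{1}{\frac{8461}{62}} = \frac{62}{8461} \approx 0.0073277$)
$S{\left(B \right)} = -2 + \sqrt{\frac{62}{8461} + B}$ ($S{\left(B \right)} = -2 + \sqrt{B + \frac{62}{8461}} = -2 + \sqrt{\frac{62}{8461} + B}$)
$\frac{20358 - 49148}{32065 + S{\left(n{\left(12 \right)} \right)}} = \frac{20358 - 49148}{32065 - \left(2 - \frac{\sqrt{524582 + 71588521 \cdot 12}}{8461}\right)} = - \frac{28790}{32065 - \left(2 - \frac{\sqrt{524582 + 859062252}}{8461}\right)} = - \frac{28790}{32065 - \left(2 - \frac{\sqrt{859586834}}{8461}\right)} = - \frac{28790}{32063 + \frac{\sqrt{859586834}}{8461}}$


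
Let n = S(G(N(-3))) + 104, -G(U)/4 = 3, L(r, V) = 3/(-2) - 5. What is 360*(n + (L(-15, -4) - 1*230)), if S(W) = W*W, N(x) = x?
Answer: 4140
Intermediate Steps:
L(r, V) = -13/2 (L(r, V) = 3*(-½) - 5 = -3/2 - 5 = -13/2)
G(U) = -12 (G(U) = -4*3 = -12)
S(W) = W²
n = 248 (n = (-12)² + 104 = 144 + 104 = 248)
360*(n + (L(-15, -4) - 1*230)) = 360*(248 + (-13/2 - 1*230)) = 360*(248 + (-13/2 - 230)) = 360*(248 - 473/2) = 360*(23/2) = 4140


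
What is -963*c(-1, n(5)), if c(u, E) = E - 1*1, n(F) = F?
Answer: -3852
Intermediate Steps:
c(u, E) = -1 + E (c(u, E) = E - 1 = -1 + E)
-963*c(-1, n(5)) = -963*(-1 + 5) = -963*4 = -3852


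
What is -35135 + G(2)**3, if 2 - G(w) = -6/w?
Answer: -35010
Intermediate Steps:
G(w) = 2 + 6/w (G(w) = 2 - (-6)/w = 2 + 6/w)
-35135 + G(2)**3 = -35135 + (2 + 6/2)**3 = -35135 + (2 + 6*(1/2))**3 = -35135 + (2 + 3)**3 = -35135 + 5**3 = -35135 + 125 = -35010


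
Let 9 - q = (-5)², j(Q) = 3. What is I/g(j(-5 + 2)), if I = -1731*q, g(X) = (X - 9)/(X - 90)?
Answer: 401592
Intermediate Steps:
q = -16 (q = 9 - 1*(-5)² = 9 - 1*25 = 9 - 25 = -16)
g(X) = (-9 + X)/(-90 + X)
I = 27696 (I = -1731*(-16) = 27696)
I/g(j(-5 + 2)) = 27696/(((-9 + 3)/(-90 + 3))) = 27696/((-6/(-87))) = 27696/((-1/87*(-6))) = 27696/(2/29) = 27696*(29/2) = 401592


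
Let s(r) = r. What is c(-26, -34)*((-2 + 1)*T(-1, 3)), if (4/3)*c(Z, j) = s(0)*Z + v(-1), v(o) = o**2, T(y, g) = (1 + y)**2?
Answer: 0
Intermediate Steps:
c(Z, j) = 3/4 (c(Z, j) = 3*(0*Z + (-1)**2)/4 = 3*(0 + 1)/4 = (3/4)*1 = 3/4)
c(-26, -34)*((-2 + 1)*T(-1, 3)) = 3*((-2 + 1)*(1 - 1)**2)/4 = 3*(-1*0**2)/4 = 3*(-1*0)/4 = (3/4)*0 = 0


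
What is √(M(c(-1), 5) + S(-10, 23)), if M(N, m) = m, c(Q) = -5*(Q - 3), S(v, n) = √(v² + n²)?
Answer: √(5 + √629) ≈ 5.4845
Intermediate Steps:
S(v, n) = √(n² + v²)
c(Q) = 15 - 5*Q (c(Q) = -5*(-3 + Q) = 15 - 5*Q)
√(M(c(-1), 5) + S(-10, 23)) = √(5 + √(23² + (-10)²)) = √(5 + √(529 + 100)) = √(5 + √629)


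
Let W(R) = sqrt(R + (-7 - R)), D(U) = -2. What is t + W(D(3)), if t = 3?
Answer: 3 + I*sqrt(7) ≈ 3.0 + 2.6458*I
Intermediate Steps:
W(R) = I*sqrt(7) (W(R) = sqrt(-7) = I*sqrt(7))
t + W(D(3)) = 3 + I*sqrt(7)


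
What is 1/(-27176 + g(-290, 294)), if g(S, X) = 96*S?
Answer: -1/55016 ≈ -1.8177e-5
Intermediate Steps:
1/(-27176 + g(-290, 294)) = 1/(-27176 + 96*(-290)) = 1/(-27176 - 27840) = 1/(-55016) = -1/55016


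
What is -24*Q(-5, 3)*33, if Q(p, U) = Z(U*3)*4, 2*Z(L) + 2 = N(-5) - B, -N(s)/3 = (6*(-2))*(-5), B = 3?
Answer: 293040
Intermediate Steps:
N(s) = -180 (N(s) = -3*6*(-2)*(-5) = -(-36)*(-5) = -3*60 = -180)
Z(L) = -185/2 (Z(L) = -1 + (-180 - 1*3)/2 = -1 + (-180 - 3)/2 = -1 + (½)*(-183) = -1 - 183/2 = -185/2)
Q(p, U) = -370 (Q(p, U) = -185/2*4 = -370)
-24*Q(-5, 3)*33 = -24*(-370)*33 = 8880*33 = 293040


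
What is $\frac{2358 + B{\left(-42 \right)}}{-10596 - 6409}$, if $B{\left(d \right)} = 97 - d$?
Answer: $- \frac{2497}{17005} \approx -0.14684$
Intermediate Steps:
$\frac{2358 + B{\left(-42 \right)}}{-10596 - 6409} = \frac{2358 + \left(97 - -42\right)}{-10596 - 6409} = \frac{2358 + \left(97 + 42\right)}{-17005} = \left(2358 + 139\right) \left(- \frac{1}{17005}\right) = 2497 \left(- \frac{1}{17005}\right) = - \frac{2497}{17005}$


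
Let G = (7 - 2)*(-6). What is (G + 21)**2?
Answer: 81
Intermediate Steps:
G = -30 (G = 5*(-6) = -30)
(G + 21)**2 = (-30 + 21)**2 = (-9)**2 = 81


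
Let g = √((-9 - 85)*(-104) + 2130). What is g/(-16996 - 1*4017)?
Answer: -√11906/21013 ≈ -0.0051927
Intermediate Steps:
g = √11906 (g = √(-94*(-104) + 2130) = √(9776 + 2130) = √11906 ≈ 109.11)
g/(-16996 - 1*4017) = √11906/(-16996 - 1*4017) = √11906/(-16996 - 4017) = √11906/(-21013) = √11906*(-1/21013) = -√11906/21013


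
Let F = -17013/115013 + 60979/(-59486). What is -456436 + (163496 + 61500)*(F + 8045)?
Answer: 6189558590748744646/3420831659 ≈ 1.8094e+9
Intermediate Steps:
F = -8025413045/6841663318 (F = -17013*1/115013 + 60979*(-1/59486) = -17013/115013 - 60979/59486 = -8025413045/6841663318 ≈ -1.1730)
-456436 + (163496 + 61500)*(F + 8045) = -456436 + (163496 + 61500)*(-8025413045/6841663318 + 8045) = -456436 + 224996*(55033155980265/6841663318) = -456436 + 6191119981467851970/3420831659 = 6189558590748744646/3420831659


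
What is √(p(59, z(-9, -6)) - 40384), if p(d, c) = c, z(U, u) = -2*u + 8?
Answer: 2*I*√10091 ≈ 200.91*I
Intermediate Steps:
z(U, u) = 8 - 2*u
√(p(59, z(-9, -6)) - 40384) = √((8 - 2*(-6)) - 40384) = √((8 + 12) - 40384) = √(20 - 40384) = √(-40364) = 2*I*√10091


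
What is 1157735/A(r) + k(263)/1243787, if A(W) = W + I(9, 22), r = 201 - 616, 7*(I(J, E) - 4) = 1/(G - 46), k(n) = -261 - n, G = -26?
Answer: -145149576547252/51528851623 ≈ -2816.9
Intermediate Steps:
I(J, E) = 2015/504 (I(J, E) = 4 + 1/(7*(-26 - 46)) = 4 + (⅐)/(-72) = 4 + (⅐)*(-1/72) = 4 - 1/504 = 2015/504)
r = -415
A(W) = 2015/504 + W (A(W) = W + 2015/504 = 2015/504 + W)
1157735/A(r) + k(263)/1243787 = 1157735/(2015/504 - 415) + (-261 - 1*263)/1243787 = 1157735/(-207145/504) + (-261 - 263)*(1/1243787) = 1157735*(-504/207145) - 524*1/1243787 = -116699688/41429 - 524/1243787 = -145149576547252/51528851623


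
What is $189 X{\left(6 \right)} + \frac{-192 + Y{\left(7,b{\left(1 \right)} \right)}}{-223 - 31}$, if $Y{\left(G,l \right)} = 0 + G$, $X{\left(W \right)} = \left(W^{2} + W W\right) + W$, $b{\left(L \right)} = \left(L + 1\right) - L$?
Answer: $\frac{3744653}{254} \approx 14743.0$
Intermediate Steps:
$b{\left(L \right)} = 1$ ($b{\left(L \right)} = \left(1 + L\right) - L = 1$)
$X{\left(W \right)} = W + 2 W^{2}$ ($X{\left(W \right)} = \left(W^{2} + W^{2}\right) + W = 2 W^{2} + W = W + 2 W^{2}$)
$Y{\left(G,l \right)} = G$
$189 X{\left(6 \right)} + \frac{-192 + Y{\left(7,b{\left(1 \right)} \right)}}{-223 - 31} = 189 \cdot 6 \left(1 + 2 \cdot 6\right) + \frac{-192 + 7}{-223 - 31} = 189 \cdot 6 \left(1 + 12\right) - \frac{185}{-254} = 189 \cdot 6 \cdot 13 - - \frac{185}{254} = 189 \cdot 78 + \frac{185}{254} = 14742 + \frac{185}{254} = \frac{3744653}{254}$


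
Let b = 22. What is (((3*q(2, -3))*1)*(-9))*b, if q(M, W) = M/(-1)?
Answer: 1188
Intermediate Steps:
q(M, W) = -M (q(M, W) = M*(-1) = -M)
(((3*q(2, -3))*1)*(-9))*b = (((3*(-1*2))*1)*(-9))*22 = (((3*(-2))*1)*(-9))*22 = (-6*1*(-9))*22 = -6*(-9)*22 = 54*22 = 1188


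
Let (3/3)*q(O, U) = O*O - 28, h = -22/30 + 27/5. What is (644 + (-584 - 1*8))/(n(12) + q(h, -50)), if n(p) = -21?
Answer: -468/245 ≈ -1.9102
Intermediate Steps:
h = 14/3 (h = -22*1/30 + 27*(⅕) = -11/15 + 27/5 = 14/3 ≈ 4.6667)
q(O, U) = -28 + O² (q(O, U) = O*O - 28 = O² - 28 = -28 + O²)
(644 + (-584 - 1*8))/(n(12) + q(h, -50)) = (644 + (-584 - 1*8))/(-21 + (-28 + (14/3)²)) = (644 + (-584 - 8))/(-21 + (-28 + 196/9)) = (644 - 592)/(-21 - 56/9) = 52/(-245/9) = 52*(-9/245) = -468/245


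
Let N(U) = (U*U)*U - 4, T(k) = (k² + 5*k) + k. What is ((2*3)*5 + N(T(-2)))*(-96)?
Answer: 46656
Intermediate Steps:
T(k) = k² + 6*k
N(U) = -4 + U³ (N(U) = U²*U - 4 = U³ - 4 = -4 + U³)
((2*3)*5 + N(T(-2)))*(-96) = ((2*3)*5 + (-4 + (-2*(6 - 2))³))*(-96) = (6*5 + (-4 + (-2*4)³))*(-96) = (30 + (-4 + (-8)³))*(-96) = (30 + (-4 - 512))*(-96) = (30 - 516)*(-96) = -486*(-96) = 46656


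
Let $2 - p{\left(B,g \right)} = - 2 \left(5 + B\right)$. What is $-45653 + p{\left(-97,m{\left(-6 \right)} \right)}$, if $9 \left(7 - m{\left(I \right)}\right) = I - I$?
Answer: $-45835$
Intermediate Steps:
$m{\left(I \right)} = 7$ ($m{\left(I \right)} = 7 - \frac{I - I}{9} = 7 - 0 = 7 + 0 = 7$)
$p{\left(B,g \right)} = 12 + 2 B$ ($p{\left(B,g \right)} = 2 - - 2 \left(5 + B\right) = 2 - \left(-10 - 2 B\right) = 2 + \left(10 + 2 B\right) = 12 + 2 B$)
$-45653 + p{\left(-97,m{\left(-6 \right)} \right)} = -45653 + \left(12 + 2 \left(-97\right)\right) = -45653 + \left(12 - 194\right) = -45653 - 182 = -45835$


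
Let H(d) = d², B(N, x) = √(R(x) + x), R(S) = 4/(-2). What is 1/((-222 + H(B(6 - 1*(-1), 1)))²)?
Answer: 1/49729 ≈ 2.0109e-5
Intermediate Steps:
R(S) = -2 (R(S) = 4*(-½) = -2)
B(N, x) = √(-2 + x)
1/((-222 + H(B(6 - 1*(-1), 1)))²) = 1/((-222 + (√(-2 + 1))²)²) = 1/((-222 + (√(-1))²)²) = 1/((-222 + I²)²) = 1/((-222 - 1)²) = 1/((-223)²) = 1/49729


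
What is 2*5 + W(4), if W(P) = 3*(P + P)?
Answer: 34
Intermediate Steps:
W(P) = 6*P (W(P) = 3*(2*P) = 6*P)
2*5 + W(4) = 2*5 + 6*4 = 10 + 24 = 34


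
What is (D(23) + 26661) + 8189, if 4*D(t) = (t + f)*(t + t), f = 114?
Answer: 72851/2 ≈ 36426.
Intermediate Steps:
D(t) = t*(114 + t)/2 (D(t) = ((t + 114)*(t + t))/4 = ((114 + t)*(2*t))/4 = (2*t*(114 + t))/4 = t*(114 + t)/2)
(D(23) + 26661) + 8189 = ((½)*23*(114 + 23) + 26661) + 8189 = ((½)*23*137 + 26661) + 8189 = (3151/2 + 26661) + 8189 = 56473/2 + 8189 = 72851/2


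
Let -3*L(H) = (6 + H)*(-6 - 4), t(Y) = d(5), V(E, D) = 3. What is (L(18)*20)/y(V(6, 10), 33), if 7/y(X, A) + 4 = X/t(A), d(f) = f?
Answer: -5440/7 ≈ -777.14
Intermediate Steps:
t(Y) = 5
L(H) = 20 + 10*H/3 (L(H) = -(6 + H)*(-6 - 4)/3 = -(6 + H)*(-10)/3 = -(-60 - 10*H)/3 = 20 + 10*H/3)
y(X, A) = 7/(-4 + X/5)
(L(18)*20)/y(V(6, 10), 33) = ((20 + (10/3)*18)*20)/((35/(-20 + 3))) = ((20 + 60)*20)/((35/(-17))) = (80*20)/((35*(-1/17))) = 1600/(-35/17) = 1600*(-17/35) = -5440/7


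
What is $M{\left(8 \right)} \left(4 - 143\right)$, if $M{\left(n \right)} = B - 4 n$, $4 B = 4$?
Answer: $4309$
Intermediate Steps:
$B = 1$ ($B = \frac{1}{4} \cdot 4 = 1$)
$M{\left(n \right)} = 1 - 4 n$
$M{\left(8 \right)} \left(4 - 143\right) = \left(1 - 32\right) \left(4 - 143\right) = \left(1 - 32\right) \left(-139\right) = \left(-31\right) \left(-139\right) = 4309$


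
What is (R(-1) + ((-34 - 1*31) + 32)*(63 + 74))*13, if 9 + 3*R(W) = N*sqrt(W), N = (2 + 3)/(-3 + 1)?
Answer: -58812 - 65*I/6 ≈ -58812.0 - 10.833*I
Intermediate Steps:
N = -5/2 (N = 5/(-2) = 5*(-1/2) = -5/2 ≈ -2.5000)
R(W) = -3 - 5*sqrt(W)/6 (R(W) = -3 + (-5*sqrt(W)/2)/3 = -3 - 5*sqrt(W)/6)
(R(-1) + ((-34 - 1*31) + 32)*(63 + 74))*13 = ((-3 - 5*I/6) + ((-34 - 1*31) + 32)*(63 + 74))*13 = ((-3 - 5*I/6) + ((-34 - 31) + 32)*137)*13 = ((-3 - 5*I/6) + (-65 + 32)*137)*13 = ((-3 - 5*I/6) - 33*137)*13 = ((-3 - 5*I/6) - 4521)*13 = (-4524 - 5*I/6)*13 = -58812 - 65*I/6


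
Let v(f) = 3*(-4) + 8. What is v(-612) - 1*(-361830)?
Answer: 361826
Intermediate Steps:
v(f) = -4 (v(f) = -12 + 8 = -4)
v(-612) - 1*(-361830) = -4 - 1*(-361830) = -4 + 361830 = 361826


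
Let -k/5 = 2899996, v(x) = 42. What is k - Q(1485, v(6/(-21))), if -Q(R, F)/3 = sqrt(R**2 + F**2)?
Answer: -14499980 + 9*sqrt(245221) ≈ -1.4496e+7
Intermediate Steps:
k = -14499980 (k = -5*2899996 = -14499980)
Q(R, F) = -3*sqrt(F**2 + R**2) (Q(R, F) = -3*sqrt(R**2 + F**2) = -3*sqrt(F**2 + R**2))
k - Q(1485, v(6/(-21))) = -14499980 - (-3)*sqrt(42**2 + 1485**2) = -14499980 - (-3)*sqrt(1764 + 2205225) = -14499980 - (-3)*sqrt(2206989) = -14499980 - (-3)*3*sqrt(245221) = -14499980 - (-9)*sqrt(245221) = -14499980 + 9*sqrt(245221)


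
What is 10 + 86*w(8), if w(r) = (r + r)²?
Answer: 22026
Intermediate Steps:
w(r) = 4*r² (w(r) = (2*r)² = 4*r²)
10 + 86*w(8) = 10 + 86*(4*8²) = 10 + 86*(4*64) = 10 + 86*256 = 10 + 22016 = 22026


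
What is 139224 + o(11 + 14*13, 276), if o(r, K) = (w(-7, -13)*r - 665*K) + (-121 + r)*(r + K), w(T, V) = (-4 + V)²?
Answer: 45229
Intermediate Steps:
o(r, K) = -665*K + 289*r + (-121 + r)*(K + r) (o(r, K) = ((-4 - 13)²*r - 665*K) + (-121 + r)*(r + K) = ((-17)²*r - 665*K) + (-121 + r)*(K + r) = (289*r - 665*K) + (-121 + r)*(K + r) = (-665*K + 289*r) + (-121 + r)*(K + r) = -665*K + 289*r + (-121 + r)*(K + r))
139224 + o(11 + 14*13, 276) = 139224 + ((11 + 14*13)² - 786*276 + 168*(11 + 14*13) + 276*(11 + 14*13)) = 139224 + ((11 + 182)² - 216936 + 168*(11 + 182) + 276*(11 + 182)) = 139224 + (193² - 216936 + 168*193 + 276*193) = 139224 + (37249 - 216936 + 32424 + 53268) = 139224 - 93995 = 45229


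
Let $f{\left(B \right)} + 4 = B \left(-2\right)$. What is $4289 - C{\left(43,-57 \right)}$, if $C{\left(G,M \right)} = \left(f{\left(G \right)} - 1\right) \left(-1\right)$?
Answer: $4198$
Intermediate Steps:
$f{\left(B \right)} = -4 - 2 B$ ($f{\left(B \right)} = -4 + B \left(-2\right) = -4 - 2 B$)
$C{\left(G,M \right)} = 5 + 2 G$ ($C{\left(G,M \right)} = \left(\left(-4 - 2 G\right) - 1\right) \left(-1\right) = \left(-5 - 2 G\right) \left(-1\right) = 5 + 2 G$)
$4289 - C{\left(43,-57 \right)} = 4289 - \left(5 + 2 \cdot 43\right) = 4289 - \left(5 + 86\right) = 4289 - 91 = 4198$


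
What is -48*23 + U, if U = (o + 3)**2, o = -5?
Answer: -1100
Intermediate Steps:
U = 4 (U = (-5 + 3)**2 = (-2)**2 = 4)
-48*23 + U = -48*23 + 4 = -1104 + 4 = -1100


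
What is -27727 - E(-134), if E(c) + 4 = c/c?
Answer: -27724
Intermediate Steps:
E(c) = -3 (E(c) = -4 + c/c = -4 + 1 = -3)
-27727 - E(-134) = -27727 - 1*(-3) = -27727 + 3 = -27724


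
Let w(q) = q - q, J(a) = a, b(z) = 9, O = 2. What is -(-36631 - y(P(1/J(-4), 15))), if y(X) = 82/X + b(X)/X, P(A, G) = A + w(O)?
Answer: 36267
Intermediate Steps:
w(q) = 0
P(A, G) = A (P(A, G) = A + 0 = A)
y(X) = 91/X (y(X) = 82/X + 9/X = 91/X)
-(-36631 - y(P(1/J(-4), 15))) = -(-36631 - 91/(1/(-4))) = -(-36631 - 91/(1*(-1/4))) = -(-36631 - 91/(-1/4)) = -(-36631 - 91*(-4)) = -(-36631 - 1*(-364)) = -(-36631 + 364) = -1*(-36267) = 36267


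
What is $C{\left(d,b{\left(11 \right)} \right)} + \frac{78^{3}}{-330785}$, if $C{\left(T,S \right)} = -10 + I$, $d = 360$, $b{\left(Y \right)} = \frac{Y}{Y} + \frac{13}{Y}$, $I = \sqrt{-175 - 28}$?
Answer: $- \frac{290954}{25445} + i \sqrt{203} \approx -11.435 + 14.248 i$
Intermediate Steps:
$I = i \sqrt{203}$ ($I = \sqrt{-203} = i \sqrt{203} \approx 14.248 i$)
$b{\left(Y \right)} = 1 + \frac{13}{Y}$
$C{\left(T,S \right)} = -10 + i \sqrt{203}$
$C{\left(d,b{\left(11 \right)} \right)} + \frac{78^{3}}{-330785} = \left(-10 + i \sqrt{203}\right) + \frac{78^{3}}{-330785} = \left(-10 + i \sqrt{203}\right) + 474552 \left(- \frac{1}{330785}\right) = \left(-10 + i \sqrt{203}\right) - \frac{36504}{25445} = - \frac{290954}{25445} + i \sqrt{203}$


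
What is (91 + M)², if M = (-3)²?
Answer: 10000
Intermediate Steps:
M = 9
(91 + M)² = (91 + 9)² = 100² = 10000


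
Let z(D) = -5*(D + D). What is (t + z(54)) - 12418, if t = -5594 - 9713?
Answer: -28265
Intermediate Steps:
t = -15307
z(D) = -10*D
(t + z(54)) - 12418 = (-15307 - 10*54) - 12418 = (-15307 - 540) - 12418 = -15847 - 12418 = -28265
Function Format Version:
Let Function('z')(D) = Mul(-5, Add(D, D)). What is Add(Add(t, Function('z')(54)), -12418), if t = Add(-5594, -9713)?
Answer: -28265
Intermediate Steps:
t = -15307
Function('z')(D) = Mul(-10, D) (Function('z')(D) = Mul(-5, Mul(2, D)) = Mul(-10, D))
Add(Add(t, Function('z')(54)), -12418) = Add(Add(-15307, Mul(-10, 54)), -12418) = Add(Add(-15307, -540), -12418) = Add(-15847, -12418) = -28265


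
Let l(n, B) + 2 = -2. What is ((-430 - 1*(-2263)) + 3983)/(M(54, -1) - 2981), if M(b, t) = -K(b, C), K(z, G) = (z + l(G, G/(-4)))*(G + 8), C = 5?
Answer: -5816/3631 ≈ -1.6018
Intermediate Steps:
l(n, B) = -4 (l(n, B) = -2 - 2 = -4)
K(z, G) = (-4 + z)*(8 + G) (K(z, G) = (z - 4)*(G + 8) = (-4 + z)*(8 + G))
M(b, t) = 52 - 13*b (M(b, t) = -(-32 - 4*5 + 8*b + 5*b) = -(-32 - 20 + 8*b + 5*b) = -(-52 + 13*b) = 52 - 13*b)
((-430 - 1*(-2263)) + 3983)/(M(54, -1) - 2981) = ((-430 - 1*(-2263)) + 3983)/((52 - 13*54) - 2981) = ((-430 + 2263) + 3983)/((52 - 702) - 2981) = (1833 + 3983)/(-650 - 2981) = 5816/(-3631) = 5816*(-1/3631) = -5816/3631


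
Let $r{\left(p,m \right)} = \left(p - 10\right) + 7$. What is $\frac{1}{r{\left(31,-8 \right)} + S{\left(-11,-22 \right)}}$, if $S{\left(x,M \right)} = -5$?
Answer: $\frac{1}{23} \approx 0.043478$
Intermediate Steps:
$r{\left(p,m \right)} = -3 + p$ ($r{\left(p,m \right)} = \left(-10 + p\right) + 7 = -3 + p$)
$\frac{1}{r{\left(31,-8 \right)} + S{\left(-11,-22 \right)}} = \frac{1}{\left(-3 + 31\right) - 5} = \frac{1}{28 - 5} = \frac{1}{23}$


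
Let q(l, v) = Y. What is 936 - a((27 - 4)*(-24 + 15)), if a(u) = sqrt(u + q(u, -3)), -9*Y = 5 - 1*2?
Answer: 936 - I*sqrt(1866)/3 ≈ 936.0 - 14.399*I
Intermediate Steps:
Y = -1/3 (Y = -(5 - 1*2)/9 = -(5 - 2)/9 = -1/9*3 = -1/3 ≈ -0.33333)
q(l, v) = -1/3
a(u) = sqrt(-1/3 + u) (a(u) = sqrt(u - 1/3) = sqrt(-1/3 + u))
936 - a((27 - 4)*(-24 + 15)) = 936 - sqrt(-3 + 9*((27 - 4)*(-24 + 15)))/3 = 936 - sqrt(-3 + 9*(23*(-9)))/3 = 936 - sqrt(-3 + 9*(-207))/3 = 936 - sqrt(-3 - 1863)/3 = 936 - sqrt(-1866)/3 = 936 - I*sqrt(1866)/3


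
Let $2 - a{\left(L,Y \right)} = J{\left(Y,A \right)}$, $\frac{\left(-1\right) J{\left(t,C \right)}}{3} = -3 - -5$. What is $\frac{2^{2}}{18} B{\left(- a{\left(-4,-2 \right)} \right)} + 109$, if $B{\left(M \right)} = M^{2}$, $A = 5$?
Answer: $\frac{1109}{9} \approx 123.22$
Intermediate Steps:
$J{\left(t,C \right)} = -6$ ($J{\left(t,C \right)} = - 3 \left(-3 - -5\right) = - 3 \left(-3 + 5\right) = \left(-3\right) 2 = -6$)
$a{\left(L,Y \right)} = 8$ ($a{\left(L,Y \right)} = 2 - -6 = 2 + 6 = 8$)
$\frac{2^{2}}{18} B{\left(- a{\left(-4,-2 \right)} \right)} + 109 = \frac{2^{2}}{18} \left(\left(-1\right) 8\right)^{2} + 109 = 4 \cdot \frac{1}{18} \left(-8\right)^{2} + 109 = \frac{2}{9} \cdot 64 + 109 = \frac{128}{9} + 109 = \frac{1109}{9}$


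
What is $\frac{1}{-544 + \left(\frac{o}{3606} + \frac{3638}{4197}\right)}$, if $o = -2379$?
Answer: $- \frac{5044794}{2743323281} \approx -0.0018389$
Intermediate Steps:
$\frac{1}{-544 + \left(\frac{o}{3606} + \frac{3638}{4197}\right)} = \frac{1}{-544 + \left(- \frac{2379}{3606} + \frac{3638}{4197}\right)} = \frac{1}{-544 + \left(\left(-2379\right) \frac{1}{3606} + 3638 \cdot \frac{1}{4197}\right)} = \frac{1}{-544 + \left(- \frac{793}{1202} + \frac{3638}{4197}\right)} = \frac{1}{-544 + \frac{1044655}{5044794}} = \frac{1}{- \frac{2743323281}{5044794}} = - \frac{5044794}{2743323281}$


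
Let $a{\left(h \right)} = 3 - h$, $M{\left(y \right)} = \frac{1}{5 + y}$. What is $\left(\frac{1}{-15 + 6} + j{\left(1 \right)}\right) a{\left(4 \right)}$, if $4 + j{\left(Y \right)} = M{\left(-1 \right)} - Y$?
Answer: $\frac{175}{36} \approx 4.8611$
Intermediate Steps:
$j{\left(Y \right)} = - \frac{15}{4} - Y$ ($j{\left(Y \right)} = -4 - \left(Y - \frac{1}{5 - 1}\right) = -4 - \left(- \frac{1}{4} + Y\right) = - \frac{15}{4} - Y$)
$\left(\frac{1}{-15 + 6} + j{\left(1 \right)}\right) a{\left(4 \right)} = \left(\frac{1}{-15 + 6} - \frac{19}{4}\right) \left(3 - 4\right) = \left(\frac{1}{-9} - \frac{19}{4}\right) \left(3 - 4\right) = \left(- \frac{1}{9} - \frac{19}{4}\right) \left(-1\right) = \left(- \frac{175}{36}\right) \left(-1\right) = \frac{175}{36}$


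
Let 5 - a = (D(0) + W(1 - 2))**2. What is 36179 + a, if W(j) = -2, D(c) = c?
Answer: 36180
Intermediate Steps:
a = 1 (a = 5 - (0 - 2)**2 = 5 - 1*(-2)**2 = 5 - 1*4 = 5 - 4 = 1)
36179 + a = 36179 + 1 = 36180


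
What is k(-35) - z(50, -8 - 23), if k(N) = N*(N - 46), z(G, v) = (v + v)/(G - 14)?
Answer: 51061/18 ≈ 2836.7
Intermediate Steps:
z(G, v) = 2*v/(-14 + G) (z(G, v) = (2*v)/(-14 + G) = 2*v/(-14 + G))
k(N) = N*(-46 + N)
k(-35) - z(50, -8 - 23) = -35*(-46 - 35) - 2*(-8 - 23)/(-14 + 50) = -35*(-81) - 2*(-31)/36 = 2835 - 2*(-31)/36 = 2835 - 1*(-31/18) = 2835 + 31/18 = 51061/18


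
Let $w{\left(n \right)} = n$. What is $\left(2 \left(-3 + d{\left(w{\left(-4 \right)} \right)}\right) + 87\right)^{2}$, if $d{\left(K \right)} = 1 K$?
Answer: $5329$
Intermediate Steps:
$d{\left(K \right)} = K$
$\left(2 \left(-3 + d{\left(w{\left(-4 \right)} \right)}\right) + 87\right)^{2} = \left(2 \left(-3 - 4\right) + 87\right)^{2} = \left(2 \left(-7\right) + 87\right)^{2} = \left(-14 + 87\right)^{2} = 73^{2} = 5329$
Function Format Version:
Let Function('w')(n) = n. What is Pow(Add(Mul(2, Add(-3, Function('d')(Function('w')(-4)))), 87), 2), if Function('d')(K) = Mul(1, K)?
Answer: 5329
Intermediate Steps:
Function('d')(K) = K
Pow(Add(Mul(2, Add(-3, Function('d')(Function('w')(-4)))), 87), 2) = Pow(Add(Mul(2, Add(-3, -4)), 87), 2) = Pow(Add(Mul(2, -7), 87), 2) = Pow(Add(-14, 87), 2) = Pow(73, 2) = 5329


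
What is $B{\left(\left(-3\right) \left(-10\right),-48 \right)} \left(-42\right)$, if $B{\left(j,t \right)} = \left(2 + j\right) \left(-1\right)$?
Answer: $1344$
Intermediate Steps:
$B{\left(j,t \right)} = -2 - j$
$B{\left(\left(-3\right) \left(-10\right),-48 \right)} \left(-42\right) = \left(-2 - \left(-3\right) \left(-10\right)\right) \left(-42\right) = \left(-2 - 30\right) \left(-42\right) = \left(-32\right) \left(-42\right) = 1344$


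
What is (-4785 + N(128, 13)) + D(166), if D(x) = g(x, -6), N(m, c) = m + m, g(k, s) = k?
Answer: -4363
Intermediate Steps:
N(m, c) = 2*m
D(x) = x
(-4785 + N(128, 13)) + D(166) = (-4785 + 2*128) + 166 = (-4785 + 256) + 166 = -4529 + 166 = -4363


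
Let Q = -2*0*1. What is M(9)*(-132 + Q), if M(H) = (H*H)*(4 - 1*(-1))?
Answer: -53460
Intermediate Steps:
M(H) = 5*H² (M(H) = H²*(4 + 1) = H²*5 = 5*H²)
Q = 0 (Q = 0*1 = 0)
M(9)*(-132 + Q) = (5*9²)*(-132 + 0) = (5*81)*(-132) = 405*(-132) = -53460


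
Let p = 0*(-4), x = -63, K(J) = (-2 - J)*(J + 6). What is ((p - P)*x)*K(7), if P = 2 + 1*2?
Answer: -29484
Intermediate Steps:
K(J) = (-2 - J)*(6 + J)
p = 0
P = 4 (P = 2 + 2 = 4)
((p - P)*x)*K(7) = ((0 - 1*4)*(-63))*(-12 - 1*7² - 8*7) = ((0 - 4)*(-63))*(-12 - 1*49 - 56) = (-4*(-63))*(-12 - 49 - 56) = 252*(-117) = -29484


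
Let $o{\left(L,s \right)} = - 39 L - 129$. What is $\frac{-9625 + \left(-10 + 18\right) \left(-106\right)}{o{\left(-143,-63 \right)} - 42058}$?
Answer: $\frac{10473}{36610} \approx 0.28607$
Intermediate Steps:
$o{\left(L,s \right)} = -129 - 39 L$
$\frac{-9625 + \left(-10 + 18\right) \left(-106\right)}{o{\left(-143,-63 \right)} - 42058} = \frac{-9625 + \left(-10 + 18\right) \left(-106\right)}{\left(-129 - -5577\right) - 42058} = \frac{-9625 + 8 \left(-106\right)}{\left(-129 + 5577\right) - 42058} = \frac{-9625 - 848}{5448 - 42058} = - \frac{10473}{-36610} = \left(-10473\right) \left(- \frac{1}{36610}\right) = \frac{10473}{36610}$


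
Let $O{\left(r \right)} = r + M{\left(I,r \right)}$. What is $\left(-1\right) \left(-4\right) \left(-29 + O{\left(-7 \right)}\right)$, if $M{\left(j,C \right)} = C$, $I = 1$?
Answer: $-172$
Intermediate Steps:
$O{\left(r \right)} = 2 r$ ($O{\left(r \right)} = r + r = 2 r$)
$\left(-1\right) \left(-4\right) \left(-29 + O{\left(-7 \right)}\right) = \left(-1\right) \left(-4\right) \left(-29 + 2 \left(-7\right)\right) = 4 \left(-29 - 14\right) = 4 \left(-43\right) = -172$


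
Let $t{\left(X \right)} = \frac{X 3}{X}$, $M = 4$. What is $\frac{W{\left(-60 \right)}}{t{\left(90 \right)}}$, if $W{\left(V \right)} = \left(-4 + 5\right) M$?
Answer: $\frac{4}{3} \approx 1.3333$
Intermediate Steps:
$t{\left(X \right)} = 3$ ($t{\left(X \right)} = \frac{3 X}{X} = 3$)
$W{\left(V \right)} = 4$ ($W{\left(V \right)} = \left(-4 + 5\right) 4 = 1 \cdot 4 = 4$)
$\frac{W{\left(-60 \right)}}{t{\left(90 \right)}} = \frac{4}{3}$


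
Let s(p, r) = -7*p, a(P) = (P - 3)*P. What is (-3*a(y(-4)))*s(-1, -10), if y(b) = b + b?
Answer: -1848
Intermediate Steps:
y(b) = 2*b
a(P) = P*(-3 + P) (a(P) = (-3 + P)*P = P*(-3 + P))
(-3*a(y(-4)))*s(-1, -10) = (-3*2*(-4)*(-3 + 2*(-4)))*(-7*(-1)) = -(-24)*(-3 - 8)*7 = -(-24)*(-11)*7 = -3*88*7 = -264*7 = -1848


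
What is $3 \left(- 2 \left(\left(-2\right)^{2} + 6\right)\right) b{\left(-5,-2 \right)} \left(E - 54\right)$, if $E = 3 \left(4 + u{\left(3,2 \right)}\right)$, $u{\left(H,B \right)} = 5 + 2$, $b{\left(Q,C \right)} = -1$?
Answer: $-1260$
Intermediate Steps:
$u{\left(H,B \right)} = 7$
$E = 33$ ($E = 3 \left(4 + 7\right) = 3 \cdot 11 = 33$)
$3 \left(- 2 \left(\left(-2\right)^{2} + 6\right)\right) b{\left(-5,-2 \right)} \left(E - 54\right) = 3 \left(- 2 \left(\left(-2\right)^{2} + 6\right)\right) \left(-1\right) \left(33 - 54\right) = 3 \left(- 2 \left(4 + 6\right)\right) \left(-1\right) \left(-21\right) = 3 \left(\left(-2\right) 10\right) \left(-1\right) \left(-21\right) = 3 \left(-20\right) \left(-1\right) \left(-21\right) = \left(-60\right) \left(-1\right) \left(-21\right) = 60 \left(-21\right) = -1260$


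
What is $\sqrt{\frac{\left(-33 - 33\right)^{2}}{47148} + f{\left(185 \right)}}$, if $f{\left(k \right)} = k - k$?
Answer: $\frac{11 \sqrt{11787}}{3929} \approx 0.30396$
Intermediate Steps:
$f{\left(k \right)} = 0$
$\sqrt{\frac{\left(-33 - 33\right)^{2}}{47148} + f{\left(185 \right)}} = \sqrt{\frac{\left(-33 - 33\right)^{2}}{47148} + 0} = \sqrt{\left(-66\right)^{2} \cdot \frac{1}{47148} + 0} = \sqrt{4356 \cdot \frac{1}{47148} + 0} = \sqrt{\frac{363}{3929} + 0} = \sqrt{\frac{363}{3929}} = \frac{11 \sqrt{11787}}{3929}$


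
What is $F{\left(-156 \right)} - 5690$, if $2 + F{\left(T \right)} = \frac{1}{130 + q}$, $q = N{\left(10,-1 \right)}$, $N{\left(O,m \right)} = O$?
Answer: $- \frac{796879}{140} \approx -5692.0$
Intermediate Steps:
$q = 10$
$F{\left(T \right)} = - \frac{279}{140}$ ($F{\left(T \right)} = -2 + \frac{1}{130 + 10} = -2 + \frac{1}{140} = - \frac{279}{140}$)
$F{\left(-156 \right)} - 5690 = - \frac{279}{140} - 5690 = - \frac{796879}{140}$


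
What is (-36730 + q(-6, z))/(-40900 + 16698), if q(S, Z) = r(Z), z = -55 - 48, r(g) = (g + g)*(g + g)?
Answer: -2853/12101 ≈ -0.23577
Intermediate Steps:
r(g) = 4*g² (r(g) = (2*g)*(2*g) = 4*g²)
z = -103
q(S, Z) = 4*Z²
(-36730 + q(-6, z))/(-40900 + 16698) = (-36730 + 4*(-103)²)/(-40900 + 16698) = (-36730 + 4*10609)/(-24202) = (-36730 + 42436)*(-1/24202) = 5706*(-1/24202) = -2853/12101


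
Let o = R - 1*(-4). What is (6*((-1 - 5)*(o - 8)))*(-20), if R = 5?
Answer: 720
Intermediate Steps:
o = 9 (o = 5 - 1*(-4) = 5 + 4 = 9)
(6*((-1 - 5)*(o - 8)))*(-20) = (6*((-1 - 5)*(9 - 8)))*(-20) = (6*(-6*1))*(-20) = (6*(-6))*(-20) = -36*(-20) = 720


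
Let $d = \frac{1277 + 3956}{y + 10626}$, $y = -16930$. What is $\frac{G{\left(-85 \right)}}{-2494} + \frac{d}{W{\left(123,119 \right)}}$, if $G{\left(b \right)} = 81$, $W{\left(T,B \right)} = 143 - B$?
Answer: $- \frac{12653039}{188666112} \approx -0.067066$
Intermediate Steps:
$d = - \frac{5233}{6304}$ ($d = \frac{1277 + 3956}{-16930 + 10626} = \frac{5233}{-6304} = 5233 \left(- \frac{1}{6304}\right) = - \frac{5233}{6304} \approx -0.83011$)
$\frac{G{\left(-85 \right)}}{-2494} + \frac{d}{W{\left(123,119 \right)}} = \frac{81}{-2494} - \frac{5233}{6304 \left(143 - 119\right)} = 81 \left(- \frac{1}{2494}\right) - \frac{5233}{6304 \left(143 - 119\right)} = - \frac{81}{2494} - \frac{5233}{6304 \cdot 24} = - \frac{81}{2494} - \frac{5233}{151296} = - \frac{12653039}{188666112}$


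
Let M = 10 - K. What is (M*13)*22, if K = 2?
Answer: 2288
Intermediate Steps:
M = 8 (M = 10 - 1*2 = 10 - 2 = 8)
(M*13)*22 = (8*13)*22 = 104*22 = 2288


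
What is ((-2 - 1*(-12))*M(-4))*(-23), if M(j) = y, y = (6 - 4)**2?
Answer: -920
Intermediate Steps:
y = 4 (y = 2**2 = 4)
M(j) = 4
((-2 - 1*(-12))*M(-4))*(-23) = ((-2 - 1*(-12))*4)*(-23) = ((-2 + 12)*4)*(-23) = (10*4)*(-23) = 40*(-23) = -920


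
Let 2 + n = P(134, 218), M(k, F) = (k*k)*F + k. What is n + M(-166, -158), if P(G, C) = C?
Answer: -4353798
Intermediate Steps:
M(k, F) = k + F*k² (M(k, F) = k²*F + k = F*k² + k = k + F*k²)
n = 216 (n = -2 + 218 = 216)
n + M(-166, -158) = 216 - 166*(1 - 158*(-166)) = 216 - 166*(1 + 26228) = 216 - 166*26229 = 216 - 4354014 = -4353798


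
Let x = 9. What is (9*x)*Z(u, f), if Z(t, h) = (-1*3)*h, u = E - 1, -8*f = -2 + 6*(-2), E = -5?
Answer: -1701/4 ≈ -425.25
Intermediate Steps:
f = 7/4 (f = -(-2 + 6*(-2))/8 = -(-2 - 12)/8 = -⅛*(-14) = 7/4 ≈ 1.7500)
u = -6 (u = -5 - 1 = -6)
Z(t, h) = -3*h
(9*x)*Z(u, f) = (9*9)*(-3*7/4) = 81*(-21/4) = -1701/4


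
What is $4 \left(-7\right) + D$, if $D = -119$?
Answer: $-147$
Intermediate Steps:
$4 \left(-7\right) + D = 4 \left(-7\right) - 119 = -28 - 119 = -147$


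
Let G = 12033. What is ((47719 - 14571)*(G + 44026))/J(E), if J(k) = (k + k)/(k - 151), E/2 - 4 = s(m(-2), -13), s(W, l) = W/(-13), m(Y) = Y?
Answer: -861760530715/54 ≈ -1.5959e+10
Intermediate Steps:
s(W, l) = -W/13 (s(W, l) = W*(-1/13) = -W/13)
E = 108/13 (E = 8 + 2*(-1/13*(-2)) = 8 + 2*(2/13) = 8 + 4/13 = 108/13 ≈ 8.3077)
J(k) = 2*k/(-151 + k) (J(k) = (2*k)/(-151 + k) = 2*k/(-151 + k))
((47719 - 14571)*(G + 44026))/J(E) = ((47719 - 14571)*(12033 + 44026))/((2*(108/13)/(-151 + 108/13))) = (33148*56059)/((2*(108/13)/(-1855/13))) = 1858243732/((2*(108/13)*(-13/1855))) = 1858243732/(-216/1855) = 1858243732*(-1855/216) = -861760530715/54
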